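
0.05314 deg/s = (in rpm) 0.008857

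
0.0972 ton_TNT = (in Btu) 3.855e+05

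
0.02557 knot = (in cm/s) 1.315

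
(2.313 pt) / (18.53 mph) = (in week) 1.629e-10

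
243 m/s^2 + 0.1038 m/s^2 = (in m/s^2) 243.1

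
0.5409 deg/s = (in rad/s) 0.00944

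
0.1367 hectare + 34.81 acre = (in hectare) 14.22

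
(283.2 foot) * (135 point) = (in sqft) 44.25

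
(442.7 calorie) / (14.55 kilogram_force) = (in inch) 511.1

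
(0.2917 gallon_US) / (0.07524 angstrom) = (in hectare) 1.468e+04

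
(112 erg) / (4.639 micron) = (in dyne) 2.414e+05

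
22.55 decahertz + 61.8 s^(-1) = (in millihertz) 2.873e+05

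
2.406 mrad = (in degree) 0.1379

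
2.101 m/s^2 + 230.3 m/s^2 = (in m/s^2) 232.4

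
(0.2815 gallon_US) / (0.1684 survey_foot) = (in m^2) 0.02076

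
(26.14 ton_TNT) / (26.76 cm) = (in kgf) 4.168e+10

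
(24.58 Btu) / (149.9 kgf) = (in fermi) 1.764e+16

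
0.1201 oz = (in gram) 3.405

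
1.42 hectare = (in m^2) 1.42e+04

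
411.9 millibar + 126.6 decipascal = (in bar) 0.412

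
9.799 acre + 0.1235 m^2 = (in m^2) 3.966e+04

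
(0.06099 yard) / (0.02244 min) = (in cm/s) 4.142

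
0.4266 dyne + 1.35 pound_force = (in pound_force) 1.35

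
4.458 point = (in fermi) 1.573e+12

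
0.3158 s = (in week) 5.222e-07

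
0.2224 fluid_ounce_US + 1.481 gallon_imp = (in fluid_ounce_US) 227.9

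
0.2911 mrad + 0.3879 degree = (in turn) 0.001124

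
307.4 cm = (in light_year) 3.249e-16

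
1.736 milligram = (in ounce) 6.124e-05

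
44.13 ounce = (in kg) 1.251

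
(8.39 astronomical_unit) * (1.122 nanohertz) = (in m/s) 1408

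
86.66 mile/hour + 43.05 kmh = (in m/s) 50.7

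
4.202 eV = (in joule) 6.732e-19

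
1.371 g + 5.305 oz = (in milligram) 1.518e+05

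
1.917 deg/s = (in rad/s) 0.03346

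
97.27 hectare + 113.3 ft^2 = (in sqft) 1.047e+07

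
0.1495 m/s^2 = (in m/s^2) 0.1495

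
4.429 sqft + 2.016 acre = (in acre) 2.016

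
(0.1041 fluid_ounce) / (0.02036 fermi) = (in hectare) 1.512e+07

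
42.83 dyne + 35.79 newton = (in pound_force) 8.046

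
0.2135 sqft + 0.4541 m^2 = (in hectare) 4.739e-05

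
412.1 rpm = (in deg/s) 2473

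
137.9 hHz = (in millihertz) 1.379e+07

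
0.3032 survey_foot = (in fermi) 9.242e+13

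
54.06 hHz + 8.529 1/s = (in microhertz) 5.415e+09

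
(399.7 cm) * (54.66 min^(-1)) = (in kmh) 13.11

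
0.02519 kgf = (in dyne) 2.47e+04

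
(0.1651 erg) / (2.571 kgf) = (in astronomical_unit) 4.377e-21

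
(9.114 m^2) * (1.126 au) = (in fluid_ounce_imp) 5.403e+16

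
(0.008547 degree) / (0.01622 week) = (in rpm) 1.452e-07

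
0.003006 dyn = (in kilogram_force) 3.065e-09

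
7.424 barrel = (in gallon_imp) 259.6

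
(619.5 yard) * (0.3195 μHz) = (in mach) 5.315e-07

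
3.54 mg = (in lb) 7.804e-06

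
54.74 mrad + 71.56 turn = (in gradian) 2.863e+04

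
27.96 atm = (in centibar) 2833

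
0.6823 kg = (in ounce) 24.07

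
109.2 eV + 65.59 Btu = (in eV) 4.319e+23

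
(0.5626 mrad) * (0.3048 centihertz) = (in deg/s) 9.825e-05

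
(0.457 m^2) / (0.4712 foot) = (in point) 9020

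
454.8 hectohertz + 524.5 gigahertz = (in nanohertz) 5.245e+20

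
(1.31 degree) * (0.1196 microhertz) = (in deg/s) 1.567e-07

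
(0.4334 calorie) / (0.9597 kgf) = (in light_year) 2.037e-17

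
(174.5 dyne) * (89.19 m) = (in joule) 0.1556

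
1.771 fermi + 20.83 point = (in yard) 0.008036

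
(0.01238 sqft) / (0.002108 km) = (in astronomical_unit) 3.647e-15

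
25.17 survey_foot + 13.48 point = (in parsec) 2.488e-16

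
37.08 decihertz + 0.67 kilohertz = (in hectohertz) 6.737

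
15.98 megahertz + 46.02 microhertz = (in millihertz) 1.598e+10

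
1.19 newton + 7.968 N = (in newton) 9.158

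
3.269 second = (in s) 3.269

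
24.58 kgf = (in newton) 241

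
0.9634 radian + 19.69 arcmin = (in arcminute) 3332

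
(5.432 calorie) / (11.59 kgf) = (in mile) 0.0001243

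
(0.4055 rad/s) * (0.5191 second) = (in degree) 12.06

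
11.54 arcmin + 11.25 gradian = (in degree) 10.32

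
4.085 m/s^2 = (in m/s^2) 4.085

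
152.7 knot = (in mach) 0.2307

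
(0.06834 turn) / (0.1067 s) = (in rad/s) 4.024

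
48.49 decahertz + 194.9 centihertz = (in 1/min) 2.921e+04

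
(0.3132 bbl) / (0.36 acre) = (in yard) 3.738e-05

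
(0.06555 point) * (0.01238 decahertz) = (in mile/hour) 6.404e-06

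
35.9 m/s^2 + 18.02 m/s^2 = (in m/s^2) 53.92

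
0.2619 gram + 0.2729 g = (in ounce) 0.01886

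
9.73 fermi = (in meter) 9.73e-15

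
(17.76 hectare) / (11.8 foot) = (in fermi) 4.938e+19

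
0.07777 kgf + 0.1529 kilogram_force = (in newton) 2.262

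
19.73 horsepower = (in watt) 1.471e+04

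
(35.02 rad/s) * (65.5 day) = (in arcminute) 6.813e+11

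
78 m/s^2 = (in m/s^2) 78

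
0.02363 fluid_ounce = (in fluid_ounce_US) 0.02363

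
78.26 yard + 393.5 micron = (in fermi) 7.156e+16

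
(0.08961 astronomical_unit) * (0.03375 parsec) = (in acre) 3.45e+21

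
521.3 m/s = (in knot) 1013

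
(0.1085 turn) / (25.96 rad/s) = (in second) 0.02626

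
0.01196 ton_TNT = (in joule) 5.004e+07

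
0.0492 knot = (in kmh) 0.09112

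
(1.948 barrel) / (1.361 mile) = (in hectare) 1.414e-08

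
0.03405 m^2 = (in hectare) 3.405e-06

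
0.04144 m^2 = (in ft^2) 0.4461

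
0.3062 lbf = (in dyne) 1.362e+05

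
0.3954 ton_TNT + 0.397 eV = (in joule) 1.654e+09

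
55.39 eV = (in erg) 8.874e-11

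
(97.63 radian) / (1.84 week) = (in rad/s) 8.773e-05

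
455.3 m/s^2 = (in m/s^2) 455.3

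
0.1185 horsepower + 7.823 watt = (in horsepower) 0.129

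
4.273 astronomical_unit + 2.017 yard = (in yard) 6.991e+11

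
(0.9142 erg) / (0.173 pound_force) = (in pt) 0.0003367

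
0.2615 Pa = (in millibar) 0.002615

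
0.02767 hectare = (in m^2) 276.7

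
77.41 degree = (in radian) 1.351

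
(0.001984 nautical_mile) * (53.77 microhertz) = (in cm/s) 0.01976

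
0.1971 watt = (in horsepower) 0.0002643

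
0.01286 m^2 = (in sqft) 0.1384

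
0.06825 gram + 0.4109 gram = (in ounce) 0.0169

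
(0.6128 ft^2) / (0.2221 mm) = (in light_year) 2.709e-14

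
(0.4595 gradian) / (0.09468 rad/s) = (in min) 0.001271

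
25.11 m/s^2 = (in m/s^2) 25.11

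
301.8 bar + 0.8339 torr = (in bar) 301.8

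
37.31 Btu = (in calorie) 9408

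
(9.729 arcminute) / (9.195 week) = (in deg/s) 2.916e-08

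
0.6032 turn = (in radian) 3.79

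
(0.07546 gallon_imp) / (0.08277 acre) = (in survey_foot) 3.36e-06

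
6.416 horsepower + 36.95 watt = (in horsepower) 6.466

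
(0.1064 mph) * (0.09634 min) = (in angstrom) 2.749e+09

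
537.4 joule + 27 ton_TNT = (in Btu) 1.071e+08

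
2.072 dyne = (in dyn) 2.072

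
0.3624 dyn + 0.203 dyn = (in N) 5.654e-06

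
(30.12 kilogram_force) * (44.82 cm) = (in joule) 132.4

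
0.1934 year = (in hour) 1694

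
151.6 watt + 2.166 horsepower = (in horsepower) 2.369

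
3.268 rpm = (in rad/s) 0.3422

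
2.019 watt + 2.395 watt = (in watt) 4.414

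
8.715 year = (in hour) 7.634e+04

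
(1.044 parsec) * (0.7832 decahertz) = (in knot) 4.904e+17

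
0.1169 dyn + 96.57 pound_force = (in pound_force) 96.57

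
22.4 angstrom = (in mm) 2.24e-06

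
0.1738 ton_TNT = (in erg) 7.272e+15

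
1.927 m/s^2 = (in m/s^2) 1.927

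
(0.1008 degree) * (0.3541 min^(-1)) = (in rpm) 9.915e-05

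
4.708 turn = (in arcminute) 1.017e+05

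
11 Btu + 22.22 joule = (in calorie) 2779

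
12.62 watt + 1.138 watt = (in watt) 13.76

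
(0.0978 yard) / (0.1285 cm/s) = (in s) 69.59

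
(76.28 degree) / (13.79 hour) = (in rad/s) 2.682e-05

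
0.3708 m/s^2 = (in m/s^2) 0.3708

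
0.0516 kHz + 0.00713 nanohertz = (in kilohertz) 0.0516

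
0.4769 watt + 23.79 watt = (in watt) 24.27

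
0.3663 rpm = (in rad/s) 0.03836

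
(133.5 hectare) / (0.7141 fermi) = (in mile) 1.162e+18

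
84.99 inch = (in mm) 2159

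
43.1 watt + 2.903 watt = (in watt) 46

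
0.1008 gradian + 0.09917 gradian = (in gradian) 0.2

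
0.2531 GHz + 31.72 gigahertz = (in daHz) 3.197e+09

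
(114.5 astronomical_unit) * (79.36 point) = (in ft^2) 5.162e+12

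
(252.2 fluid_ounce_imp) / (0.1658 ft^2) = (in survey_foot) 1.526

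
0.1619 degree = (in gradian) 0.1799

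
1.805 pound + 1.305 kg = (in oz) 74.91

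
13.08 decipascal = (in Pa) 1.308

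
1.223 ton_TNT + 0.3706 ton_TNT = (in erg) 6.668e+16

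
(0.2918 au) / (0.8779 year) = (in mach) 4.631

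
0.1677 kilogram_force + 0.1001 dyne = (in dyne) 1.645e+05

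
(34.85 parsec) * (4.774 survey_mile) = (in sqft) 8.893e+22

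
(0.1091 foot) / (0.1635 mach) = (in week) 9.876e-10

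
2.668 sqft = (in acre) 6.125e-05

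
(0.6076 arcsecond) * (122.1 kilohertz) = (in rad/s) 0.3597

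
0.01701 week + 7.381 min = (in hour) 2.981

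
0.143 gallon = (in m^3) 0.0005413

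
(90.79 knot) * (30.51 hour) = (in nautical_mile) 2770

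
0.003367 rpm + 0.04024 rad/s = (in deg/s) 2.326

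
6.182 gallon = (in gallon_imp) 5.148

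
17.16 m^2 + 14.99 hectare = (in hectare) 14.99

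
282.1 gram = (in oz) 9.951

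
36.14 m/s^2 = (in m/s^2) 36.14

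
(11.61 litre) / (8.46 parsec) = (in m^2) 4.447e-20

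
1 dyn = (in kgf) 1.02e-06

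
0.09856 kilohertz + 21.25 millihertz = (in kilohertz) 0.09858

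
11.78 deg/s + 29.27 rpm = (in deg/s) 187.4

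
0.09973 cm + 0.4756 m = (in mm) 476.6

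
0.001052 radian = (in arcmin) 3.617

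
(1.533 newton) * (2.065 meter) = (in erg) 3.166e+07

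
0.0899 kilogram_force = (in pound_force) 0.1982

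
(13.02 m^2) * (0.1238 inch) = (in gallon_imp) 9.006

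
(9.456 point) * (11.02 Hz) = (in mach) 0.000108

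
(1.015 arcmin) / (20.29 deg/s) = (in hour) 2.316e-07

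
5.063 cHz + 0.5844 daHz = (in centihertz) 589.5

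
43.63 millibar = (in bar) 0.04363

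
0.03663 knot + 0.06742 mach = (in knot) 44.66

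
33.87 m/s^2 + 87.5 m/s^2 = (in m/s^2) 121.4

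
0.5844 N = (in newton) 0.5844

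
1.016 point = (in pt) 1.016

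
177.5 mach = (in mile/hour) 1.352e+05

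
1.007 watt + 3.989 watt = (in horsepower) 0.0067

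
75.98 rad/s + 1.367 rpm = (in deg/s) 4362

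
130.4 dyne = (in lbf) 0.0002932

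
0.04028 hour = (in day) 0.001678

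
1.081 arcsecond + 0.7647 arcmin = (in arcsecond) 46.96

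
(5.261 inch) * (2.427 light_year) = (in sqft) 3.303e+16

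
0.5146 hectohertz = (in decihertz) 514.6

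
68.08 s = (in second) 68.08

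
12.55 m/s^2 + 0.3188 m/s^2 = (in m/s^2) 12.87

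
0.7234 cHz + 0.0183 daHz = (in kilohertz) 0.0001902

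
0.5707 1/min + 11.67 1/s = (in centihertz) 1168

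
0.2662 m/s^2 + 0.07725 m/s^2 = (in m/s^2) 0.3434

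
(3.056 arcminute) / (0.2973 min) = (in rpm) 0.0004759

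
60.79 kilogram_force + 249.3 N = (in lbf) 190.1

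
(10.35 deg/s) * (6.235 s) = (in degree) 64.53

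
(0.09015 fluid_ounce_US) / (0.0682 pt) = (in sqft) 1.193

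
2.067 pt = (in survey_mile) 4.531e-07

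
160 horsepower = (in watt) 1.193e+05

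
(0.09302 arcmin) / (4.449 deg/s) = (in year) 1.105e-11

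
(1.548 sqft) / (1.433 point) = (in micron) 2.845e+08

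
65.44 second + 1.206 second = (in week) 0.0001102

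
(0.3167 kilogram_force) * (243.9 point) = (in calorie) 0.06387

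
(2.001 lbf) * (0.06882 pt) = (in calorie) 5.165e-05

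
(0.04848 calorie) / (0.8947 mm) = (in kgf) 23.12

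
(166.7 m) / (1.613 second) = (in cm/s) 1.033e+04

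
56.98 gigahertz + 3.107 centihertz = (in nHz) 5.698e+19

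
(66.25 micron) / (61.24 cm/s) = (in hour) 3.005e-08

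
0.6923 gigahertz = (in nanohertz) 6.923e+17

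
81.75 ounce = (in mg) 2.318e+06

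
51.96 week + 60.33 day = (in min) 6.106e+05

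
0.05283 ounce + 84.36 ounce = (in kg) 2.393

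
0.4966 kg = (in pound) 1.095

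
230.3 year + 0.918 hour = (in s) 7.263e+09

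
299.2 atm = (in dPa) 3.032e+08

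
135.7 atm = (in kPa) 1.375e+04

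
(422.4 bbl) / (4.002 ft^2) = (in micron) 1.806e+08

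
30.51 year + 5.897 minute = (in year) 30.51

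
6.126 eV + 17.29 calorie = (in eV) 4.515e+20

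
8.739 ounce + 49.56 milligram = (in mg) 2.478e+05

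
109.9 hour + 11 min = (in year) 0.01257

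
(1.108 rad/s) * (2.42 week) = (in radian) 1.622e+06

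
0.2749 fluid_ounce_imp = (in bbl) 4.913e-05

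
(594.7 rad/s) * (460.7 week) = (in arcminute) 5.696e+14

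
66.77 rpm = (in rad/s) 6.992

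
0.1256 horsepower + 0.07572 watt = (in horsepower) 0.1257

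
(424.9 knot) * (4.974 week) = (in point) 1.864e+12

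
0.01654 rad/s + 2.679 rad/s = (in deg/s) 154.4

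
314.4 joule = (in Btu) 0.298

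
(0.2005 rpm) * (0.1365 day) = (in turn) 39.41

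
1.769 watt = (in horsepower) 0.002372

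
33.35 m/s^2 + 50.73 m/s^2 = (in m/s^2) 84.08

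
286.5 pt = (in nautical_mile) 5.457e-05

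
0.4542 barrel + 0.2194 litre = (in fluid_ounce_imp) 2549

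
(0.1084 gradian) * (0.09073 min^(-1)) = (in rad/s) 2.575e-06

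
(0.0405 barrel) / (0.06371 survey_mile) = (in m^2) 6.28e-05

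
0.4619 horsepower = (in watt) 344.4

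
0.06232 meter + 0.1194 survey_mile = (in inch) 7568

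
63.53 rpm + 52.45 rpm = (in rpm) 116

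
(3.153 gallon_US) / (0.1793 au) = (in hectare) 4.45e-17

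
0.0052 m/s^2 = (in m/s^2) 0.0052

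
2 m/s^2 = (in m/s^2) 2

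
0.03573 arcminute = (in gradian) 0.0006617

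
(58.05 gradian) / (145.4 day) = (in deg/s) 4.159e-06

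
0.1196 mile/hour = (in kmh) 0.1925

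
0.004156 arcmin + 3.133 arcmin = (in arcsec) 188.2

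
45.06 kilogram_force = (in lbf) 99.34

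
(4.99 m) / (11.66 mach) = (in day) 1.455e-08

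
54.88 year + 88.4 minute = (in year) 54.88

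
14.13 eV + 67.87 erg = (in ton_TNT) 1.622e-15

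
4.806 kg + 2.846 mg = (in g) 4806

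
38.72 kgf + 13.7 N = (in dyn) 3.934e+07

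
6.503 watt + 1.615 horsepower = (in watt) 1211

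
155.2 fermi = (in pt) 4.399e-10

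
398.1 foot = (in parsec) 3.932e-15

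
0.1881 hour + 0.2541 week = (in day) 1.787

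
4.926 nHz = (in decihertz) 4.926e-08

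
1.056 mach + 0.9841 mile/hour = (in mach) 1.057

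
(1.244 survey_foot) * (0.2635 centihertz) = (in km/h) 0.003597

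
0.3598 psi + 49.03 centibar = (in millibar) 515.1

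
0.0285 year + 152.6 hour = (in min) 2.414e+04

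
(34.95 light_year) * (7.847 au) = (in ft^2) 4.178e+30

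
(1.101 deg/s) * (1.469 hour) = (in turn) 16.17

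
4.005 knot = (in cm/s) 206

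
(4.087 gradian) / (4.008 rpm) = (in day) 1.77e-06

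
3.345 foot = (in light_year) 1.078e-16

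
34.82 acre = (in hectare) 14.09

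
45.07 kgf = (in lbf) 99.36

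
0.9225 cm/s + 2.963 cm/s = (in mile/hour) 0.08692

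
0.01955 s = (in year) 6.199e-10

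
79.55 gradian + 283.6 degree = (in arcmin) 2.131e+04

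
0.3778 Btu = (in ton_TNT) 9.527e-08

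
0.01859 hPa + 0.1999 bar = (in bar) 0.1999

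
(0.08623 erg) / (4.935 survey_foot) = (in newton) 5.733e-09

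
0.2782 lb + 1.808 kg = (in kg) 1.934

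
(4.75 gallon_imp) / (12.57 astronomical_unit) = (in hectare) 1.148e-18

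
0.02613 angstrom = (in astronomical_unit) 1.747e-23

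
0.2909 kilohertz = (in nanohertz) 2.909e+11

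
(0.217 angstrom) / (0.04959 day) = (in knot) 9.845e-15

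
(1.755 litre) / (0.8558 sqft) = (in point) 62.57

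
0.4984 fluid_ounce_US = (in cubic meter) 1.474e-05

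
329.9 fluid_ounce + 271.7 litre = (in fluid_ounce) 9517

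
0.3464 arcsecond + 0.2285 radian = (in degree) 13.09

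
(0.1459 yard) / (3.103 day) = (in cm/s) 4.976e-05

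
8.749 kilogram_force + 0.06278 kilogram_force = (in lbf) 19.43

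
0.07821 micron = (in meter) 7.821e-08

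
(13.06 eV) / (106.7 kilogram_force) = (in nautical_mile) 1.08e-24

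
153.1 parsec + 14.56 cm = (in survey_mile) 2.935e+15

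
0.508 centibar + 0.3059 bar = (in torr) 233.3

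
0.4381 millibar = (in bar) 0.0004381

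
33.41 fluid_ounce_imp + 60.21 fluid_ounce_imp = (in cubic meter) 0.00266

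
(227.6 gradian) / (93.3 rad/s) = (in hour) 1.064e-05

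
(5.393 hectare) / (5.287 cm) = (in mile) 633.8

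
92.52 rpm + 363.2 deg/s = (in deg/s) 918.3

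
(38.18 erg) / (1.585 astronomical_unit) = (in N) 1.61e-17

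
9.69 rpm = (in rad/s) 1.015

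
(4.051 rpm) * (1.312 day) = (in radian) 4.809e+04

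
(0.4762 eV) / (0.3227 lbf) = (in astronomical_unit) 3.553e-31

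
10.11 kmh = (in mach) 0.008248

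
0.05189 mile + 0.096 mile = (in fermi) 2.38e+17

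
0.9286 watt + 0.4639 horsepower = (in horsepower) 0.4651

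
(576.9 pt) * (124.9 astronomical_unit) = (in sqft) 4.093e+13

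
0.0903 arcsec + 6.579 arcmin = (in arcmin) 6.581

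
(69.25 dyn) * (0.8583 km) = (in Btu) 0.0005634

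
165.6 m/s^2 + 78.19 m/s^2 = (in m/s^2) 243.8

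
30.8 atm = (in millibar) 3.121e+04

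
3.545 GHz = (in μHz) 3.545e+15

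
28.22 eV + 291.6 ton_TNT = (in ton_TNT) 291.6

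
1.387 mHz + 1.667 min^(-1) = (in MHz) 2.917e-08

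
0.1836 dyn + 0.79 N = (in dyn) 7.9e+04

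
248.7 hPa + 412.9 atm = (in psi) 6072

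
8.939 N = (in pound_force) 2.01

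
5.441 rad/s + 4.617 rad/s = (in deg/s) 576.3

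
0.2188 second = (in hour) 6.078e-05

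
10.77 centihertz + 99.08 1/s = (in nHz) 9.919e+10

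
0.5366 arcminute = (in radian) 0.0001561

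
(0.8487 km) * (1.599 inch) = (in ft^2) 371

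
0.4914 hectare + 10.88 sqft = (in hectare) 0.4915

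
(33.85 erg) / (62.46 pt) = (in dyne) 15.36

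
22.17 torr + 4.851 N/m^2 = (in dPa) 2.961e+04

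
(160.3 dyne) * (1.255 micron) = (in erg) 0.02012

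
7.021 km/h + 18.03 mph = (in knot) 19.46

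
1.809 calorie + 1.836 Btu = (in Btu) 1.843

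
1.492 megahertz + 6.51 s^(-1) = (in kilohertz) 1492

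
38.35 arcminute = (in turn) 0.001775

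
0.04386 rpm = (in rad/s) 0.004593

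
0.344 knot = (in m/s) 0.177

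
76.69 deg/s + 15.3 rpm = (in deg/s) 168.5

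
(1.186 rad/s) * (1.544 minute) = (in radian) 109.9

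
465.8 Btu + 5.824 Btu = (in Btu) 471.6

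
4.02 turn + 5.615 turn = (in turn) 9.635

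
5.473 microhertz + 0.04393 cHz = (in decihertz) 0.004448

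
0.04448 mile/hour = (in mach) 5.84e-05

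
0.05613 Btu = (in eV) 3.696e+20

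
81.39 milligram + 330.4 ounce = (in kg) 9.367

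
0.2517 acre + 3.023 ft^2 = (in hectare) 0.1019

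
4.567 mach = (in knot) 3023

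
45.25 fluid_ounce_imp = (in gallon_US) 0.3396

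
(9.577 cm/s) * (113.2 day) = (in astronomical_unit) 6.261e-06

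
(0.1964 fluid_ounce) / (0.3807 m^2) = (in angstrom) 1.526e+05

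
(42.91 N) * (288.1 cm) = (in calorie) 29.55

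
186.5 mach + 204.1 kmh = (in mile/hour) 1.422e+05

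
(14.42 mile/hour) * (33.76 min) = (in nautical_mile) 7.051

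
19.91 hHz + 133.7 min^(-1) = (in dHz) 1.993e+04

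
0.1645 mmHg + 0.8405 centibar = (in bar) 0.008624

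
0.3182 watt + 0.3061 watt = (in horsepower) 0.0008372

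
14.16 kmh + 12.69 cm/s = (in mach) 0.01192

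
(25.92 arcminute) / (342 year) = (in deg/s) 4.005e-11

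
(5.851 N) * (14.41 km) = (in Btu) 79.91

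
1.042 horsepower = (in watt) 777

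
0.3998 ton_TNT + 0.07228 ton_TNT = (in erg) 1.975e+16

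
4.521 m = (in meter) 4.521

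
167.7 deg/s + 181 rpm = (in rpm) 209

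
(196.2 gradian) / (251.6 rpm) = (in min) 0.00195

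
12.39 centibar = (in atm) 0.1223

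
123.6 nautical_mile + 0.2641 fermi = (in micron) 2.289e+11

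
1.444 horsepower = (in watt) 1077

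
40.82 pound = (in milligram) 1.852e+07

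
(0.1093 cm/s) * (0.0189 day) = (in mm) 1785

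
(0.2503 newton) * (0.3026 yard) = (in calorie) 0.01655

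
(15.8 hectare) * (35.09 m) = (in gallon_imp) 1.22e+09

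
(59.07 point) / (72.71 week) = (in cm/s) 4.739e-08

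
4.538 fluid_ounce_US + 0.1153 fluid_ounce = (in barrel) 0.0008656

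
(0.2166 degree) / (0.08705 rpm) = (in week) 6.857e-07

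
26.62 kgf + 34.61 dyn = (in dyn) 2.611e+07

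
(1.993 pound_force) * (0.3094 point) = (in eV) 6.04e+15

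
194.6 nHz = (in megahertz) 1.946e-13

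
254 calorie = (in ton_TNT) 2.54e-07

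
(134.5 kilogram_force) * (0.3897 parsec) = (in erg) 1.586e+26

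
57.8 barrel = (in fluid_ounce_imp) 3.234e+05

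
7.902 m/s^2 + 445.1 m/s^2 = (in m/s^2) 453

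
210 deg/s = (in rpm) 35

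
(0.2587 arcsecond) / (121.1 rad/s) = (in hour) 2.877e-12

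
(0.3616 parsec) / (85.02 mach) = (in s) 3.854e+11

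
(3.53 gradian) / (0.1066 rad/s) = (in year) 1.649e-08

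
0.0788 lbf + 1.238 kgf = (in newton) 12.49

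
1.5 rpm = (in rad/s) 0.1571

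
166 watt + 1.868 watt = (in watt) 167.9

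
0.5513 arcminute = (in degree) 0.009188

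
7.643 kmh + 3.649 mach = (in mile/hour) 2784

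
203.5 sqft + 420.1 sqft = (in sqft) 623.6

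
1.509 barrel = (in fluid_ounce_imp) 8444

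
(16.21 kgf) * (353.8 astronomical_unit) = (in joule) 8.414e+15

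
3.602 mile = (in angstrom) 5.797e+13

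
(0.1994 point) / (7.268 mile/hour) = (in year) 6.865e-13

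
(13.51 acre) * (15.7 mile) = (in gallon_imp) 3.039e+11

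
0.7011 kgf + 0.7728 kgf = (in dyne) 1.445e+06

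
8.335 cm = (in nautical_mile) 4.501e-05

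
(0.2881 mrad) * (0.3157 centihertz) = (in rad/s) 9.095e-07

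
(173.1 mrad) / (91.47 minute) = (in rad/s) 3.154e-05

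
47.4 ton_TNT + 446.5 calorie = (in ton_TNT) 47.4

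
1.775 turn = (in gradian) 710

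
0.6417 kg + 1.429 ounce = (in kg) 0.6822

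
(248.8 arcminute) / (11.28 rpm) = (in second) 0.06127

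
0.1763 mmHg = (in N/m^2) 23.5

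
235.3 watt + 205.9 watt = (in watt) 441.2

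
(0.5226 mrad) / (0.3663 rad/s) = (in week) 2.359e-09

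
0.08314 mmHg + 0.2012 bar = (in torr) 151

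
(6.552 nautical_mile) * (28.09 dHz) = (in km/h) 1.227e+05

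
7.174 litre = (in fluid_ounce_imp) 252.5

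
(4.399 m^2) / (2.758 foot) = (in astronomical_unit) 3.498e-11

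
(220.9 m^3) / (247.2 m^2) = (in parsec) 2.896e-17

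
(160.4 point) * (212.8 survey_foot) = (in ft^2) 39.51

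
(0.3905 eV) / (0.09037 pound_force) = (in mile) 9.671e-23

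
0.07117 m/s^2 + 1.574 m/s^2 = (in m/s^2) 1.645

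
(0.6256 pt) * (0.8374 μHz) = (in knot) 3.592e-10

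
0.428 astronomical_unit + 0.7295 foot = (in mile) 3.979e+07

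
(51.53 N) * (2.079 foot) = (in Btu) 0.03095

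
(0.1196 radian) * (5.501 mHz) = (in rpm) 0.006283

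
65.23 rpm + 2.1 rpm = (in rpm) 67.33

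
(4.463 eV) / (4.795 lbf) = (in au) 2.241e-31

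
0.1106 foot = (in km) 3.371e-05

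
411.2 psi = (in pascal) 2.835e+06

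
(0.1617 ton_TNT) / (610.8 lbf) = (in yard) 2.723e+05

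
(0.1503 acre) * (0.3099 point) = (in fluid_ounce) 2249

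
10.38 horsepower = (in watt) 7740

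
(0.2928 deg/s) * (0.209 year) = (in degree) 1.93e+06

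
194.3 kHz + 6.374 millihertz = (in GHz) 0.0001943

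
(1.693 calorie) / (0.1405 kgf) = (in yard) 5.622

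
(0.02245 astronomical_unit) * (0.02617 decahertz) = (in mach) 2.581e+06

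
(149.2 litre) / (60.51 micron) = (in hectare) 0.2466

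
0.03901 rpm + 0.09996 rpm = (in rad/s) 0.01455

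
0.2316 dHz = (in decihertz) 0.2316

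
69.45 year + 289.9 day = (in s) 2.215e+09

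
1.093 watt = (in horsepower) 0.001466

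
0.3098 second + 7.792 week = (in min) 7.854e+04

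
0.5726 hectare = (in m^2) 5726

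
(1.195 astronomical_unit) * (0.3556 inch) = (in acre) 3.99e+05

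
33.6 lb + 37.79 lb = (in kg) 32.38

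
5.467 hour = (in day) 0.2278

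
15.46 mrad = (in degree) 0.8858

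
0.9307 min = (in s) 55.84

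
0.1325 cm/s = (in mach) 3.891e-06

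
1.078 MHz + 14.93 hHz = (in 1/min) 6.477e+07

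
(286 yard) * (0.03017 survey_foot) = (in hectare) 0.0002405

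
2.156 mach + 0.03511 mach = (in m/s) 746.1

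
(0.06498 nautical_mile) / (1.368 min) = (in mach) 0.004306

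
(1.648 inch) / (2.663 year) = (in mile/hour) 1.115e-09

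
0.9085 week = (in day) 6.359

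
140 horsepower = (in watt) 1.044e+05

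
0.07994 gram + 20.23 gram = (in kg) 0.02031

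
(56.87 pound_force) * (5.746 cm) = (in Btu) 0.01378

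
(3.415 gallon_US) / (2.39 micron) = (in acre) 1.337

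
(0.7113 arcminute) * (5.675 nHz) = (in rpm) 1.121e-11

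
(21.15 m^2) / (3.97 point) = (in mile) 9.384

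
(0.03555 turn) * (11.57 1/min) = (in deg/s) 2.468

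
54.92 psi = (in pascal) 3.787e+05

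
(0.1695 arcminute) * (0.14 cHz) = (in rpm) 6.592e-07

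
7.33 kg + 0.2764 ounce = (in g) 7338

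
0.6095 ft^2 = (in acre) 1.399e-05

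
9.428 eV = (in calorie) 3.61e-19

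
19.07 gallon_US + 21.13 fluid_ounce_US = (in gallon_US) 19.24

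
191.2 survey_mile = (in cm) 3.077e+07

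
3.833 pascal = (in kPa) 0.003833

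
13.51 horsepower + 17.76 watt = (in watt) 1.009e+04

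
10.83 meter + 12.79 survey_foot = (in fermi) 1.473e+16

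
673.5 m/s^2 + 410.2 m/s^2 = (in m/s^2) 1084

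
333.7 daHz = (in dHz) 3.337e+04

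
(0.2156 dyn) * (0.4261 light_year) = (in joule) 8.691e+09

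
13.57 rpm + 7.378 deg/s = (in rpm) 14.8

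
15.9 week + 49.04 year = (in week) 2573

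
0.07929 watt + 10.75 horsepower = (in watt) 8016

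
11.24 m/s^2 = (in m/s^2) 11.24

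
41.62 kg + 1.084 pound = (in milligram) 4.211e+07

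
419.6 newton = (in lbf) 94.33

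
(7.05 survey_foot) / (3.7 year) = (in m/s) 1.842e-08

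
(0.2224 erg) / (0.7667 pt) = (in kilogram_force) 8.385e-06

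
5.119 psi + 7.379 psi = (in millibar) 861.7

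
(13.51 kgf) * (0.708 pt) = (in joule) 0.03309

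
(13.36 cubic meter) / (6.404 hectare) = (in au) 1.395e-15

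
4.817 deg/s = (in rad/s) 0.08407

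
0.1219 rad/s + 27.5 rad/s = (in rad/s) 27.62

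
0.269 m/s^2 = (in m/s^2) 0.269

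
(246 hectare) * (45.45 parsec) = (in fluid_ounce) 1.167e+29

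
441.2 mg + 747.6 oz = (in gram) 2.119e+04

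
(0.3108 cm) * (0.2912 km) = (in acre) 0.0002236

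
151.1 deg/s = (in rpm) 25.18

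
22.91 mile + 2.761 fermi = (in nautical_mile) 19.91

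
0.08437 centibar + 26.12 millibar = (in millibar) 26.96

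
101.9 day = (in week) 14.56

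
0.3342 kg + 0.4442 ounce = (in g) 346.8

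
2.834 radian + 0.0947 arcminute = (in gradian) 180.4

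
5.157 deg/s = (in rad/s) 0.09001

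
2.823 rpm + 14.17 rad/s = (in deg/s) 828.8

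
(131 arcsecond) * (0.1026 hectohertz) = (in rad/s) 0.006516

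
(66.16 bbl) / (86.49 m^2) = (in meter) 0.1216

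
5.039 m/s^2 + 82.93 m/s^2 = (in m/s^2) 87.97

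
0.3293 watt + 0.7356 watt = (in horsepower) 0.001428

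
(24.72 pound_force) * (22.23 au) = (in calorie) 8.74e+13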